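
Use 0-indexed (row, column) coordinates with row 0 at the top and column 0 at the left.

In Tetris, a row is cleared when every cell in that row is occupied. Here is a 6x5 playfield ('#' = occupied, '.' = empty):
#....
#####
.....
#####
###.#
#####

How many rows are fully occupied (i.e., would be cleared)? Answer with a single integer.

Check each row:
  row 0: 4 empty cells -> not full
  row 1: 0 empty cells -> FULL (clear)
  row 2: 5 empty cells -> not full
  row 3: 0 empty cells -> FULL (clear)
  row 4: 1 empty cell -> not full
  row 5: 0 empty cells -> FULL (clear)
Total rows cleared: 3

Answer: 3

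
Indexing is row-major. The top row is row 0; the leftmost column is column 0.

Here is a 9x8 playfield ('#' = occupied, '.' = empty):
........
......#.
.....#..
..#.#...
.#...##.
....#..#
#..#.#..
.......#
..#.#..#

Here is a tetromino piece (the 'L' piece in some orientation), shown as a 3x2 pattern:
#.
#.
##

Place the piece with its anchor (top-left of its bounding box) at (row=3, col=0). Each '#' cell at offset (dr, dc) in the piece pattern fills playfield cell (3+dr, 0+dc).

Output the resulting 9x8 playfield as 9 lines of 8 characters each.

Fill (3+0,0+0) = (3,0)
Fill (3+1,0+0) = (4,0)
Fill (3+2,0+0) = (5,0)
Fill (3+2,0+1) = (5,1)

Answer: ........
......#.
.....#..
#.#.#...
##...##.
##..#..#
#..#.#..
.......#
..#.#..#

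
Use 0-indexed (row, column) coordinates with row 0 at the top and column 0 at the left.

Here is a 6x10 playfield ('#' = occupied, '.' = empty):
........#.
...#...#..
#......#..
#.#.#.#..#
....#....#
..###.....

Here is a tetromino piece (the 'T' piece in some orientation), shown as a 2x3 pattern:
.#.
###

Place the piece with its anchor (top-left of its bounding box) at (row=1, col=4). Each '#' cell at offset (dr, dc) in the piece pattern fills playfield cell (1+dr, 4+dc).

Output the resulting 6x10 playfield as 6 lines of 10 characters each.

Answer: ........#.
...#.#.#..
#...####..
#.#.#.#..#
....#....#
..###.....

Derivation:
Fill (1+0,4+1) = (1,5)
Fill (1+1,4+0) = (2,4)
Fill (1+1,4+1) = (2,5)
Fill (1+1,4+2) = (2,6)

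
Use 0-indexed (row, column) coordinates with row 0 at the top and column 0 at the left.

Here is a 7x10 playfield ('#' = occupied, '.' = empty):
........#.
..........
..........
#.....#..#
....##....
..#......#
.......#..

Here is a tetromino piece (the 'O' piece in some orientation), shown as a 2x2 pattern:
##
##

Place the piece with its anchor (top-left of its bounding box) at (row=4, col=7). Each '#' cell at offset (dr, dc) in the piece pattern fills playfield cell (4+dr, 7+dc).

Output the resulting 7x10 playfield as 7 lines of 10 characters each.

Fill (4+0,7+0) = (4,7)
Fill (4+0,7+1) = (4,8)
Fill (4+1,7+0) = (5,7)
Fill (4+1,7+1) = (5,8)

Answer: ........#.
..........
..........
#.....#..#
....##.##.
..#....###
.......#..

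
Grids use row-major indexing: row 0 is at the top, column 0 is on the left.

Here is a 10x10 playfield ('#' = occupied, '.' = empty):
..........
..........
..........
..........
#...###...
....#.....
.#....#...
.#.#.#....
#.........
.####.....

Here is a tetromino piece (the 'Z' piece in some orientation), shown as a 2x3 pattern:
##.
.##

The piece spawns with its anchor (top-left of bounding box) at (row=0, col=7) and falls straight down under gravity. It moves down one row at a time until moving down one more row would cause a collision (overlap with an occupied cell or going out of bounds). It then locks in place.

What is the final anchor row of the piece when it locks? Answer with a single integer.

Answer: 8

Derivation:
Spawn at (row=0, col=7). Try each row:
  row 0: fits
  row 1: fits
  row 2: fits
  row 3: fits
  row 4: fits
  row 5: fits
  row 6: fits
  row 7: fits
  row 8: fits
  row 9: blocked -> lock at row 8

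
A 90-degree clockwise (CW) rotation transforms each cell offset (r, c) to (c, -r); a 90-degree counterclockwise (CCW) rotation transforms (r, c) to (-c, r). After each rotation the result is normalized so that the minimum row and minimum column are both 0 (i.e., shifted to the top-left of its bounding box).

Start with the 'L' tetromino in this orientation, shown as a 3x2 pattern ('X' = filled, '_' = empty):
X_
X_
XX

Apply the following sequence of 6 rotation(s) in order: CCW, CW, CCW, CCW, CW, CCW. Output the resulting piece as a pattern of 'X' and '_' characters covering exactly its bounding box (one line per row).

Start:
X_
X_
XX
After rotation 1 (CCW):
__X
XXX
After rotation 2 (CW):
X_
X_
XX
After rotation 3 (CCW):
__X
XXX
After rotation 4 (CCW):
XX
_X
_X
After rotation 5 (CW):
__X
XXX
After rotation 6 (CCW):
XX
_X
_X

Answer: XX
_X
_X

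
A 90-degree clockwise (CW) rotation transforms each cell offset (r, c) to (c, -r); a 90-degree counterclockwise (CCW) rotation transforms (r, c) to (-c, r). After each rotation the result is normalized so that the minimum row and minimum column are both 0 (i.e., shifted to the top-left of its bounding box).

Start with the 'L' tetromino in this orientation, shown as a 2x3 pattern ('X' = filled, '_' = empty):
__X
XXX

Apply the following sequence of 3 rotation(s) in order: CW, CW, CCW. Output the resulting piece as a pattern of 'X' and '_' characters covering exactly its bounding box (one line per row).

Start:
__X
XXX
After rotation 1 (CW):
X_
X_
XX
After rotation 2 (CW):
XXX
X__
After rotation 3 (CCW):
X_
X_
XX

Answer: X_
X_
XX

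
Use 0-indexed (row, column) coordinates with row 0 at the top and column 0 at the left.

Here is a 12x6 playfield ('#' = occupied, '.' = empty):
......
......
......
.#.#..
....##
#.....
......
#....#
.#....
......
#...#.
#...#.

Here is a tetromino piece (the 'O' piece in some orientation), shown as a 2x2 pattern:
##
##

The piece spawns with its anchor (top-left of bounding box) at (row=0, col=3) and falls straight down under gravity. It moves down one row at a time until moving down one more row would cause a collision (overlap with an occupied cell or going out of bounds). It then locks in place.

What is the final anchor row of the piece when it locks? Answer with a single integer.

Answer: 1

Derivation:
Spawn at (row=0, col=3). Try each row:
  row 0: fits
  row 1: fits
  row 2: blocked -> lock at row 1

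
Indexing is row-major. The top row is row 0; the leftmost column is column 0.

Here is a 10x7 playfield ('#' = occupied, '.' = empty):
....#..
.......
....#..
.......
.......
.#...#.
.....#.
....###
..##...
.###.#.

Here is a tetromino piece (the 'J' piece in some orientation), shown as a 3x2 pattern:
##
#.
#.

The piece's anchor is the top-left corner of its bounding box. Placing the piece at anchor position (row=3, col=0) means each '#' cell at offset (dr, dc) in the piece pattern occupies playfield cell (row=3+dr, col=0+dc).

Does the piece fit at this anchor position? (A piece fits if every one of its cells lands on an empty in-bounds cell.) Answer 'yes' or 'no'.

Check each piece cell at anchor (3, 0):
  offset (0,0) -> (3,0): empty -> OK
  offset (0,1) -> (3,1): empty -> OK
  offset (1,0) -> (4,0): empty -> OK
  offset (2,0) -> (5,0): empty -> OK
All cells valid: yes

Answer: yes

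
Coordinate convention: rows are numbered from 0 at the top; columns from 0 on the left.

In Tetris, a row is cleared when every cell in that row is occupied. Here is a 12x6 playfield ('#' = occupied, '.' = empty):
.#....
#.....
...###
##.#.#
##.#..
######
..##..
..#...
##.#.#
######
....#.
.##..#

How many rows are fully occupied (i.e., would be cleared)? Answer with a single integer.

Check each row:
  row 0: 5 empty cells -> not full
  row 1: 5 empty cells -> not full
  row 2: 3 empty cells -> not full
  row 3: 2 empty cells -> not full
  row 4: 3 empty cells -> not full
  row 5: 0 empty cells -> FULL (clear)
  row 6: 4 empty cells -> not full
  row 7: 5 empty cells -> not full
  row 8: 2 empty cells -> not full
  row 9: 0 empty cells -> FULL (clear)
  row 10: 5 empty cells -> not full
  row 11: 3 empty cells -> not full
Total rows cleared: 2

Answer: 2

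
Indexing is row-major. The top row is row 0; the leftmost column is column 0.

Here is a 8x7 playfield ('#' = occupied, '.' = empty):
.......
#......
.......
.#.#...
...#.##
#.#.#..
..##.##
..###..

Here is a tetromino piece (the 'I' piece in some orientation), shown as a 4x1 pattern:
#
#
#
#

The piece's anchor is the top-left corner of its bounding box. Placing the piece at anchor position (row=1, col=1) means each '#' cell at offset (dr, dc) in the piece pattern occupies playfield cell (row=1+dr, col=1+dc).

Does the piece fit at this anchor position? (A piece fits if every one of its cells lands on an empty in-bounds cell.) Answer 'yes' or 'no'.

Answer: no

Derivation:
Check each piece cell at anchor (1, 1):
  offset (0,0) -> (1,1): empty -> OK
  offset (1,0) -> (2,1): empty -> OK
  offset (2,0) -> (3,1): occupied ('#') -> FAIL
  offset (3,0) -> (4,1): empty -> OK
All cells valid: no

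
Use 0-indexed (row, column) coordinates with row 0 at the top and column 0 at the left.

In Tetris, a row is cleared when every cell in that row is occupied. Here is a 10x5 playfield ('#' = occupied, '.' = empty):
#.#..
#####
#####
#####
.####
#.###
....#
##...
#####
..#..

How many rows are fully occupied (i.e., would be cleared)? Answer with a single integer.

Check each row:
  row 0: 3 empty cells -> not full
  row 1: 0 empty cells -> FULL (clear)
  row 2: 0 empty cells -> FULL (clear)
  row 3: 0 empty cells -> FULL (clear)
  row 4: 1 empty cell -> not full
  row 5: 1 empty cell -> not full
  row 6: 4 empty cells -> not full
  row 7: 3 empty cells -> not full
  row 8: 0 empty cells -> FULL (clear)
  row 9: 4 empty cells -> not full
Total rows cleared: 4

Answer: 4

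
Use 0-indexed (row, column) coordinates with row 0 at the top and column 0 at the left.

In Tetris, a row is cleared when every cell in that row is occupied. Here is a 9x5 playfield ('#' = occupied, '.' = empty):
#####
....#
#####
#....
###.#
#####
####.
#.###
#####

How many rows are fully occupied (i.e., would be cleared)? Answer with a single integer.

Answer: 4

Derivation:
Check each row:
  row 0: 0 empty cells -> FULL (clear)
  row 1: 4 empty cells -> not full
  row 2: 0 empty cells -> FULL (clear)
  row 3: 4 empty cells -> not full
  row 4: 1 empty cell -> not full
  row 5: 0 empty cells -> FULL (clear)
  row 6: 1 empty cell -> not full
  row 7: 1 empty cell -> not full
  row 8: 0 empty cells -> FULL (clear)
Total rows cleared: 4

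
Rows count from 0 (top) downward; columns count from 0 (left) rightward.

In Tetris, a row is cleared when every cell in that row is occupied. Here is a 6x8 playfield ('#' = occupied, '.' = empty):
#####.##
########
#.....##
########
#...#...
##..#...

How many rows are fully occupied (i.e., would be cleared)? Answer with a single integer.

Check each row:
  row 0: 1 empty cell -> not full
  row 1: 0 empty cells -> FULL (clear)
  row 2: 5 empty cells -> not full
  row 3: 0 empty cells -> FULL (clear)
  row 4: 6 empty cells -> not full
  row 5: 5 empty cells -> not full
Total rows cleared: 2

Answer: 2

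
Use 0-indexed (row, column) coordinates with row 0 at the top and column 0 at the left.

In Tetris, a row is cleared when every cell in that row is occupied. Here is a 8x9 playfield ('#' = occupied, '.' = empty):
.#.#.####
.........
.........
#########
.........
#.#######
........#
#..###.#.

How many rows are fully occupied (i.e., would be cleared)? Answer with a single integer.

Answer: 1

Derivation:
Check each row:
  row 0: 3 empty cells -> not full
  row 1: 9 empty cells -> not full
  row 2: 9 empty cells -> not full
  row 3: 0 empty cells -> FULL (clear)
  row 4: 9 empty cells -> not full
  row 5: 1 empty cell -> not full
  row 6: 8 empty cells -> not full
  row 7: 4 empty cells -> not full
Total rows cleared: 1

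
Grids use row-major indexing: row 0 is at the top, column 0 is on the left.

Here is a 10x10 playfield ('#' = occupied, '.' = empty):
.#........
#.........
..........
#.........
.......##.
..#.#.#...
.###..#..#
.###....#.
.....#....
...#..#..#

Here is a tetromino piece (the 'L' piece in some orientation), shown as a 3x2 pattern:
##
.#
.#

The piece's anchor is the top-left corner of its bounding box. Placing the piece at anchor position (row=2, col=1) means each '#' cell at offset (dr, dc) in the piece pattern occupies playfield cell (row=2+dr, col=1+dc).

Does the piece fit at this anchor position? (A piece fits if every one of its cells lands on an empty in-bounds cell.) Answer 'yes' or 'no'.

Check each piece cell at anchor (2, 1):
  offset (0,0) -> (2,1): empty -> OK
  offset (0,1) -> (2,2): empty -> OK
  offset (1,1) -> (3,2): empty -> OK
  offset (2,1) -> (4,2): empty -> OK
All cells valid: yes

Answer: yes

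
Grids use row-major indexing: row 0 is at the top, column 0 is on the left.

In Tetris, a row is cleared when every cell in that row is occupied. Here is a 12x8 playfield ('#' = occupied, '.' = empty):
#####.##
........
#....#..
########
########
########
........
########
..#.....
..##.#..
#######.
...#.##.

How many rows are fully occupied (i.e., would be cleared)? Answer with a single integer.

Answer: 4

Derivation:
Check each row:
  row 0: 1 empty cell -> not full
  row 1: 8 empty cells -> not full
  row 2: 6 empty cells -> not full
  row 3: 0 empty cells -> FULL (clear)
  row 4: 0 empty cells -> FULL (clear)
  row 5: 0 empty cells -> FULL (clear)
  row 6: 8 empty cells -> not full
  row 7: 0 empty cells -> FULL (clear)
  row 8: 7 empty cells -> not full
  row 9: 5 empty cells -> not full
  row 10: 1 empty cell -> not full
  row 11: 5 empty cells -> not full
Total rows cleared: 4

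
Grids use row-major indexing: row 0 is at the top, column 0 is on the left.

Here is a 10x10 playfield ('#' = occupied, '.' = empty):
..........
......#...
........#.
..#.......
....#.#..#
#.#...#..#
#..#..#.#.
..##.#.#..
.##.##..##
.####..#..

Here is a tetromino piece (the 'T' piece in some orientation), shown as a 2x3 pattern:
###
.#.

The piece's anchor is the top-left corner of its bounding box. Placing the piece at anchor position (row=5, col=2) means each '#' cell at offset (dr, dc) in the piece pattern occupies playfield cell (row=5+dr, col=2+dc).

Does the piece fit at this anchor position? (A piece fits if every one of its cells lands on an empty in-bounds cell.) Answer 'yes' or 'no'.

Check each piece cell at anchor (5, 2):
  offset (0,0) -> (5,2): occupied ('#') -> FAIL
  offset (0,1) -> (5,3): empty -> OK
  offset (0,2) -> (5,4): empty -> OK
  offset (1,1) -> (6,3): occupied ('#') -> FAIL
All cells valid: no

Answer: no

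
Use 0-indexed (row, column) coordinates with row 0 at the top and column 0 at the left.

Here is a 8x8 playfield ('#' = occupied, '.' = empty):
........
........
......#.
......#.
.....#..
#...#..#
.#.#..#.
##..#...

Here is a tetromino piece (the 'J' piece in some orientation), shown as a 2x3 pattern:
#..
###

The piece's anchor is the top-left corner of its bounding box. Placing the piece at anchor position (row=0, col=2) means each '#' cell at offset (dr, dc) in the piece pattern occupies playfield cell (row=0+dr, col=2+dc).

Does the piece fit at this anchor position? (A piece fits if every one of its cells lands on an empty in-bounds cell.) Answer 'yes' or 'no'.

Answer: yes

Derivation:
Check each piece cell at anchor (0, 2):
  offset (0,0) -> (0,2): empty -> OK
  offset (1,0) -> (1,2): empty -> OK
  offset (1,1) -> (1,3): empty -> OK
  offset (1,2) -> (1,4): empty -> OK
All cells valid: yes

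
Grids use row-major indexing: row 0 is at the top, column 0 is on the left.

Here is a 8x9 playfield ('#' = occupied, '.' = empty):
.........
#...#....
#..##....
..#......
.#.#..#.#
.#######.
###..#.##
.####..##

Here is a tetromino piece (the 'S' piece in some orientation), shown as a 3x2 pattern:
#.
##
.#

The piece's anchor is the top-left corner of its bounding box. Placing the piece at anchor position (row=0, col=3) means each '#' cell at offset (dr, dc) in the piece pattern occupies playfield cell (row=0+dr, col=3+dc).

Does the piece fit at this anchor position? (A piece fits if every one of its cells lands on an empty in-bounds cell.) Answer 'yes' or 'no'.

Check each piece cell at anchor (0, 3):
  offset (0,0) -> (0,3): empty -> OK
  offset (1,0) -> (1,3): empty -> OK
  offset (1,1) -> (1,4): occupied ('#') -> FAIL
  offset (2,1) -> (2,4): occupied ('#') -> FAIL
All cells valid: no

Answer: no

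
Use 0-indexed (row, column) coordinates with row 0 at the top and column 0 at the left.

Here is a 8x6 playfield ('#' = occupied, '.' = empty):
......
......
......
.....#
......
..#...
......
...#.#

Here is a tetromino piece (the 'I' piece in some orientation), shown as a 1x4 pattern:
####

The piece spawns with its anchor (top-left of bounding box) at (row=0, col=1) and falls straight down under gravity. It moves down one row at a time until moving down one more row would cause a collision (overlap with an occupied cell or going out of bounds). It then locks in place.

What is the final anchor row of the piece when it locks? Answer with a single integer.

Spawn at (row=0, col=1). Try each row:
  row 0: fits
  row 1: fits
  row 2: fits
  row 3: fits
  row 4: fits
  row 5: blocked -> lock at row 4

Answer: 4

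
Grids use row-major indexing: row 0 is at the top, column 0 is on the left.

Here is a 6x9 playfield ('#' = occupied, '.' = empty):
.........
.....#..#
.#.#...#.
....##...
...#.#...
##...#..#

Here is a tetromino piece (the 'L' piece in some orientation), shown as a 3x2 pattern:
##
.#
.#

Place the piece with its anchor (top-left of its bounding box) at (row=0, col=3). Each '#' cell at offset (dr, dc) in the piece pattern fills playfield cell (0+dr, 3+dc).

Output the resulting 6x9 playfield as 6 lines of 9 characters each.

Fill (0+0,3+0) = (0,3)
Fill (0+0,3+1) = (0,4)
Fill (0+1,3+1) = (1,4)
Fill (0+2,3+1) = (2,4)

Answer: ...##....
....##..#
.#.##..#.
....##...
...#.#...
##...#..#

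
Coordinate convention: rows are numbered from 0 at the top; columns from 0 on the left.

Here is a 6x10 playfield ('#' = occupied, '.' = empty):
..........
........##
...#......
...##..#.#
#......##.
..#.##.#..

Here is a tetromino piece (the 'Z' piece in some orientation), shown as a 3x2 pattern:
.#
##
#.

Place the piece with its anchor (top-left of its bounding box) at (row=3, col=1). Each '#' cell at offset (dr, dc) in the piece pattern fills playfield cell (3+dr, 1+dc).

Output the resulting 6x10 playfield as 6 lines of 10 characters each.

Answer: ..........
........##
...#......
..###..#.#
###....##.
.##.##.#..

Derivation:
Fill (3+0,1+1) = (3,2)
Fill (3+1,1+0) = (4,1)
Fill (3+1,1+1) = (4,2)
Fill (3+2,1+0) = (5,1)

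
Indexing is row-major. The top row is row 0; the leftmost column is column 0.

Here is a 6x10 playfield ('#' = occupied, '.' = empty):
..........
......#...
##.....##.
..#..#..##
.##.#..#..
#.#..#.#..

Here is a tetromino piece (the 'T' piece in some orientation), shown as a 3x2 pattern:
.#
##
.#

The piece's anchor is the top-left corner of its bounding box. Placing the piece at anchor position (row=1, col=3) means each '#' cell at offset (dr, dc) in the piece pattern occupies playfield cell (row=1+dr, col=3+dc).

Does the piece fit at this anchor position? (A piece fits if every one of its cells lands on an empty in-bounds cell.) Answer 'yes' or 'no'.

Answer: yes

Derivation:
Check each piece cell at anchor (1, 3):
  offset (0,1) -> (1,4): empty -> OK
  offset (1,0) -> (2,3): empty -> OK
  offset (1,1) -> (2,4): empty -> OK
  offset (2,1) -> (3,4): empty -> OK
All cells valid: yes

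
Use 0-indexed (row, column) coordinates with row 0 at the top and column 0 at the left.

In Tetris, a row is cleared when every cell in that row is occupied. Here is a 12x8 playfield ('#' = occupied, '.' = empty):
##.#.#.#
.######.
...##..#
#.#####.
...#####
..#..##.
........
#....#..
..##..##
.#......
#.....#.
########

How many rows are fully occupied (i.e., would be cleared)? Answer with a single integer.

Check each row:
  row 0: 3 empty cells -> not full
  row 1: 2 empty cells -> not full
  row 2: 5 empty cells -> not full
  row 3: 2 empty cells -> not full
  row 4: 3 empty cells -> not full
  row 5: 5 empty cells -> not full
  row 6: 8 empty cells -> not full
  row 7: 6 empty cells -> not full
  row 8: 4 empty cells -> not full
  row 9: 7 empty cells -> not full
  row 10: 6 empty cells -> not full
  row 11: 0 empty cells -> FULL (clear)
Total rows cleared: 1

Answer: 1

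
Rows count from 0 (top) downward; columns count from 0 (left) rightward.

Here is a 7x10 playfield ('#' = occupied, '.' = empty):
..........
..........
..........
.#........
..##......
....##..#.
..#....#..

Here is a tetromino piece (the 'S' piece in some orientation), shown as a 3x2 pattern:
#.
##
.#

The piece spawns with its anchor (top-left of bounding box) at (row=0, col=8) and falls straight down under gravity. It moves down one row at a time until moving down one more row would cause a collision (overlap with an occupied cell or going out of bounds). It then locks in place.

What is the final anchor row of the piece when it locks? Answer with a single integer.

Spawn at (row=0, col=8). Try each row:
  row 0: fits
  row 1: fits
  row 2: fits
  row 3: fits
  row 4: blocked -> lock at row 3

Answer: 3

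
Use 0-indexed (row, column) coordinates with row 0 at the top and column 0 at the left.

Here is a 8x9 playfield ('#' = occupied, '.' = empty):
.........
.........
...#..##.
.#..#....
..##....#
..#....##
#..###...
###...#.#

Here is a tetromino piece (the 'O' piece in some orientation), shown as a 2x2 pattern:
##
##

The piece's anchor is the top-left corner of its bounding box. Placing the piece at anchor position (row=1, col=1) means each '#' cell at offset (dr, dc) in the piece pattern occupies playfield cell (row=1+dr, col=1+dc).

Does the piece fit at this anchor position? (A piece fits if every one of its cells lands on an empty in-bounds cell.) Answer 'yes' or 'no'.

Answer: yes

Derivation:
Check each piece cell at anchor (1, 1):
  offset (0,0) -> (1,1): empty -> OK
  offset (0,1) -> (1,2): empty -> OK
  offset (1,0) -> (2,1): empty -> OK
  offset (1,1) -> (2,2): empty -> OK
All cells valid: yes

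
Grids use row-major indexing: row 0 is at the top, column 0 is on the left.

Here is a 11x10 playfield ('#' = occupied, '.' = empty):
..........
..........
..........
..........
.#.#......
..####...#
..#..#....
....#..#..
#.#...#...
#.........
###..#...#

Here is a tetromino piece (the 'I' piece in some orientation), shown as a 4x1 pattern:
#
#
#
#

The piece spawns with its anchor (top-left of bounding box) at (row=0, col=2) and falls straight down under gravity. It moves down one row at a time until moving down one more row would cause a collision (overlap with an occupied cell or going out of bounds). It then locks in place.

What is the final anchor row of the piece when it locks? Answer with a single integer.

Answer: 1

Derivation:
Spawn at (row=0, col=2). Try each row:
  row 0: fits
  row 1: fits
  row 2: blocked -> lock at row 1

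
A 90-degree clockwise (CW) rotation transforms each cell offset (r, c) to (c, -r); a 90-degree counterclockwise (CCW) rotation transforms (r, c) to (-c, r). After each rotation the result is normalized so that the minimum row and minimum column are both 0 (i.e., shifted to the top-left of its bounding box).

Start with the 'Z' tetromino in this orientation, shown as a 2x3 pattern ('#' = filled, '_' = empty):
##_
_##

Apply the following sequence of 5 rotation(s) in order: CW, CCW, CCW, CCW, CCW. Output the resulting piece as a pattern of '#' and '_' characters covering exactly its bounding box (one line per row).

Start:
##_
_##
After rotation 1 (CW):
_#
##
#_
After rotation 2 (CCW):
##_
_##
After rotation 3 (CCW):
_#
##
#_
After rotation 4 (CCW):
##_
_##
After rotation 5 (CCW):
_#
##
#_

Answer: _#
##
#_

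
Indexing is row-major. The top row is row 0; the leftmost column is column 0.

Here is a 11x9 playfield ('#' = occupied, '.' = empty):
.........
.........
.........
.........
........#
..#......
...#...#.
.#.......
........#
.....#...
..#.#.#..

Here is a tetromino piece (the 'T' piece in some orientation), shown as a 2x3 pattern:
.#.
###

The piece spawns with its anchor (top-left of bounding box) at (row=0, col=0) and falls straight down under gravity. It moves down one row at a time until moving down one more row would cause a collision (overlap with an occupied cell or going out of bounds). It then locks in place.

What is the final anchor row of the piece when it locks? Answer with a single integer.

Answer: 3

Derivation:
Spawn at (row=0, col=0). Try each row:
  row 0: fits
  row 1: fits
  row 2: fits
  row 3: fits
  row 4: blocked -> lock at row 3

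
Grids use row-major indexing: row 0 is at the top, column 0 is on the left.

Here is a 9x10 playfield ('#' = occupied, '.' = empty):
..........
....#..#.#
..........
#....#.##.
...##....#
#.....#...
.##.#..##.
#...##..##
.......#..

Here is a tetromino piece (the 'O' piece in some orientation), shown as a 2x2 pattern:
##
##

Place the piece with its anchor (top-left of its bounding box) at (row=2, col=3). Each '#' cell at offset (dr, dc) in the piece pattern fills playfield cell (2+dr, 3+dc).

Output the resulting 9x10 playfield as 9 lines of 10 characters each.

Fill (2+0,3+0) = (2,3)
Fill (2+0,3+1) = (2,4)
Fill (2+1,3+0) = (3,3)
Fill (2+1,3+1) = (3,4)

Answer: ..........
....#..#.#
...##.....
#..###.##.
...##....#
#.....#...
.##.#..##.
#...##..##
.......#..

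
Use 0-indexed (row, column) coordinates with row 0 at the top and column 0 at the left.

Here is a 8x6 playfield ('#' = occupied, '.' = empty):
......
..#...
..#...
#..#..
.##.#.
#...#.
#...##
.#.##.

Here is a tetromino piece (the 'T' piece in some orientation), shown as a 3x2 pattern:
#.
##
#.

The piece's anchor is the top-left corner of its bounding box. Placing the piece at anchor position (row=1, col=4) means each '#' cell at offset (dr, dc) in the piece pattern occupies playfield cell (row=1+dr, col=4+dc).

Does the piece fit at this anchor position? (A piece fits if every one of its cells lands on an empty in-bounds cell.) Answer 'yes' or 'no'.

Check each piece cell at anchor (1, 4):
  offset (0,0) -> (1,4): empty -> OK
  offset (1,0) -> (2,4): empty -> OK
  offset (1,1) -> (2,5): empty -> OK
  offset (2,0) -> (3,4): empty -> OK
All cells valid: yes

Answer: yes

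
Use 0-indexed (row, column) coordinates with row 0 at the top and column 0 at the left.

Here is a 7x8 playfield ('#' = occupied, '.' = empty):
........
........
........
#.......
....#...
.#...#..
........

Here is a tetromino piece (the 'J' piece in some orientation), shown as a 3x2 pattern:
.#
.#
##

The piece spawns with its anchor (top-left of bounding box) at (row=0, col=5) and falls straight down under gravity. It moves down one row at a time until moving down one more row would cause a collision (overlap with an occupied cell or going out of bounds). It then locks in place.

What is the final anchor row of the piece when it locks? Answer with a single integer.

Spawn at (row=0, col=5). Try each row:
  row 0: fits
  row 1: fits
  row 2: fits
  row 3: blocked -> lock at row 2

Answer: 2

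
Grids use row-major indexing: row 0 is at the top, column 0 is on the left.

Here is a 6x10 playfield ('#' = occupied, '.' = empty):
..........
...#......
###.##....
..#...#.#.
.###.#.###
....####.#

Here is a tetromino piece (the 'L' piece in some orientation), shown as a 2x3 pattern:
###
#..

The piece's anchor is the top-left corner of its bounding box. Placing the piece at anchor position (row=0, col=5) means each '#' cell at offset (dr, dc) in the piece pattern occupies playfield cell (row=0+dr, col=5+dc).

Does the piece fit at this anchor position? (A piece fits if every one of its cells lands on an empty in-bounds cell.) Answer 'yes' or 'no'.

Check each piece cell at anchor (0, 5):
  offset (0,0) -> (0,5): empty -> OK
  offset (0,1) -> (0,6): empty -> OK
  offset (0,2) -> (0,7): empty -> OK
  offset (1,0) -> (1,5): empty -> OK
All cells valid: yes

Answer: yes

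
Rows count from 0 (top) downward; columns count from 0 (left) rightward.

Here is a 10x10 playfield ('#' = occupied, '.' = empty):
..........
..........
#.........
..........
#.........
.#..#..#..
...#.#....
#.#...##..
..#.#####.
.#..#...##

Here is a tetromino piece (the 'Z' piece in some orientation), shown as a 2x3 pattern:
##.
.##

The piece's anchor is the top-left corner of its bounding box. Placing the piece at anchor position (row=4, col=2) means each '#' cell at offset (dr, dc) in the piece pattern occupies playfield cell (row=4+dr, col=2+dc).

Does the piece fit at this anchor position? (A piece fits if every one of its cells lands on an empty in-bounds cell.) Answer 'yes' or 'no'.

Check each piece cell at anchor (4, 2):
  offset (0,0) -> (4,2): empty -> OK
  offset (0,1) -> (4,3): empty -> OK
  offset (1,1) -> (5,3): empty -> OK
  offset (1,2) -> (5,4): occupied ('#') -> FAIL
All cells valid: no

Answer: no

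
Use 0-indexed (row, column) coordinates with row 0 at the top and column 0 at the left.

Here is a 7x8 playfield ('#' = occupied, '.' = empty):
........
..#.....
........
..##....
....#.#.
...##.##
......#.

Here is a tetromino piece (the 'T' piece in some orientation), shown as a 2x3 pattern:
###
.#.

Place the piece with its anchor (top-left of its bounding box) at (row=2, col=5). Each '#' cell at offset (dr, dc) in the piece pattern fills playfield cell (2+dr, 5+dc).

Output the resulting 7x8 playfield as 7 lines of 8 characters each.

Fill (2+0,5+0) = (2,5)
Fill (2+0,5+1) = (2,6)
Fill (2+0,5+2) = (2,7)
Fill (2+1,5+1) = (3,6)

Answer: ........
..#.....
.....###
..##..#.
....#.#.
...##.##
......#.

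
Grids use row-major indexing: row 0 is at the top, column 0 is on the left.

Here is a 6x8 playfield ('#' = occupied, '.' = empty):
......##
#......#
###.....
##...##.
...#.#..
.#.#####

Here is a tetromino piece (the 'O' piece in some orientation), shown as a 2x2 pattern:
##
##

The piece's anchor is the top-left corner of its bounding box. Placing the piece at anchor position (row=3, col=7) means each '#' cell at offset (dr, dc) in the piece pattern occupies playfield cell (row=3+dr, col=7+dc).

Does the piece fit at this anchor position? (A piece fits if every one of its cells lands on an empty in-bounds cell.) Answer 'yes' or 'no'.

Answer: no

Derivation:
Check each piece cell at anchor (3, 7):
  offset (0,0) -> (3,7): empty -> OK
  offset (0,1) -> (3,8): out of bounds -> FAIL
  offset (1,0) -> (4,7): empty -> OK
  offset (1,1) -> (4,8): out of bounds -> FAIL
All cells valid: no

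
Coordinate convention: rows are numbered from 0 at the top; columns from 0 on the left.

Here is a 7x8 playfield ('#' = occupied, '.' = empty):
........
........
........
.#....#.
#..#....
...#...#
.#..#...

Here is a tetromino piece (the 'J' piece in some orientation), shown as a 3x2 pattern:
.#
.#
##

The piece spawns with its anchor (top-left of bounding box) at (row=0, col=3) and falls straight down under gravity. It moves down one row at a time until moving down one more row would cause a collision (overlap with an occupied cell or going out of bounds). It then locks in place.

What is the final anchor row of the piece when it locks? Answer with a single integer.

Answer: 1

Derivation:
Spawn at (row=0, col=3). Try each row:
  row 0: fits
  row 1: fits
  row 2: blocked -> lock at row 1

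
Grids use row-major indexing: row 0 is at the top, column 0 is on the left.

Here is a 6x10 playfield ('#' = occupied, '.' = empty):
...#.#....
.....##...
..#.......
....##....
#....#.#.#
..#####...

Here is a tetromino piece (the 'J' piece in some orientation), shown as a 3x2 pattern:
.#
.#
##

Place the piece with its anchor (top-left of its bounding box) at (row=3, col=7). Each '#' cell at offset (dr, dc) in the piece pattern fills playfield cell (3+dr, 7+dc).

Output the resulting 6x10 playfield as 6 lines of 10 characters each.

Answer: ...#.#....
.....##...
..#.......
....##..#.
#....#.###
..#######.

Derivation:
Fill (3+0,7+1) = (3,8)
Fill (3+1,7+1) = (4,8)
Fill (3+2,7+0) = (5,7)
Fill (3+2,7+1) = (5,8)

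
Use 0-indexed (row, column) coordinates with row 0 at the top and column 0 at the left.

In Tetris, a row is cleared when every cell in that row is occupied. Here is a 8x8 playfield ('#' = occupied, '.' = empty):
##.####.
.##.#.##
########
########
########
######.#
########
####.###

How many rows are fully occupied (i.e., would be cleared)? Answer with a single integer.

Check each row:
  row 0: 2 empty cells -> not full
  row 1: 3 empty cells -> not full
  row 2: 0 empty cells -> FULL (clear)
  row 3: 0 empty cells -> FULL (clear)
  row 4: 0 empty cells -> FULL (clear)
  row 5: 1 empty cell -> not full
  row 6: 0 empty cells -> FULL (clear)
  row 7: 1 empty cell -> not full
Total rows cleared: 4

Answer: 4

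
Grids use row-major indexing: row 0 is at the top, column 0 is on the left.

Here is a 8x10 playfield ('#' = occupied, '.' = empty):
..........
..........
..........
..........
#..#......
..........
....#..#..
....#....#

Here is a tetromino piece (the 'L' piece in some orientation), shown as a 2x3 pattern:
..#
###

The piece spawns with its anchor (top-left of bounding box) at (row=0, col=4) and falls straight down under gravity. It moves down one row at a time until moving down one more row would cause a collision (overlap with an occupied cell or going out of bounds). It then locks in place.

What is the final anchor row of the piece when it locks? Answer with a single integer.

Answer: 4

Derivation:
Spawn at (row=0, col=4). Try each row:
  row 0: fits
  row 1: fits
  row 2: fits
  row 3: fits
  row 4: fits
  row 5: blocked -> lock at row 4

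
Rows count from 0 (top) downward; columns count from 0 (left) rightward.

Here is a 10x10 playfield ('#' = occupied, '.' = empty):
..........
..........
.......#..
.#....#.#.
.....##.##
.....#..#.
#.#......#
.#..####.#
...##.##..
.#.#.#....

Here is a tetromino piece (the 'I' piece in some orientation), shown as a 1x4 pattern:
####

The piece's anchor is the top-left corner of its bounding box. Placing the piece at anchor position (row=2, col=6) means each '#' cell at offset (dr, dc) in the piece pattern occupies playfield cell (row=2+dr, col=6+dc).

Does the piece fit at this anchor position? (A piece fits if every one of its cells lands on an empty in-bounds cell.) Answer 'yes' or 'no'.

Check each piece cell at anchor (2, 6):
  offset (0,0) -> (2,6): empty -> OK
  offset (0,1) -> (2,7): occupied ('#') -> FAIL
  offset (0,2) -> (2,8): empty -> OK
  offset (0,3) -> (2,9): empty -> OK
All cells valid: no

Answer: no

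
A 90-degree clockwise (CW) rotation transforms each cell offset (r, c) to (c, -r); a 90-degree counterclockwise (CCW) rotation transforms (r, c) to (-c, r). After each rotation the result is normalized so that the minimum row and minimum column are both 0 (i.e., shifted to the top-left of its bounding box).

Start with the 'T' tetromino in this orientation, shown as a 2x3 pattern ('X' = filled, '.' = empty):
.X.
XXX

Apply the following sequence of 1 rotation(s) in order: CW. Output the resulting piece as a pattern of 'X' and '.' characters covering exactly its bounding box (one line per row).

Answer: X.
XX
X.

Derivation:
Start:
.X.
XXX
After rotation 1 (CW):
X.
XX
X.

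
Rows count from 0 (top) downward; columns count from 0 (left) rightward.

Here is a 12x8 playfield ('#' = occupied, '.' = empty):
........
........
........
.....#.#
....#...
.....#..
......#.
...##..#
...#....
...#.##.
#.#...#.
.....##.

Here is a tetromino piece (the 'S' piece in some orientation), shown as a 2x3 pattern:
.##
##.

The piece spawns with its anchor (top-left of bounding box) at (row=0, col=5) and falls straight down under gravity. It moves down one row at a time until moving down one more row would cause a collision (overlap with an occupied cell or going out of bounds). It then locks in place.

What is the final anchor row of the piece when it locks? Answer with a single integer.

Answer: 1

Derivation:
Spawn at (row=0, col=5). Try each row:
  row 0: fits
  row 1: fits
  row 2: blocked -> lock at row 1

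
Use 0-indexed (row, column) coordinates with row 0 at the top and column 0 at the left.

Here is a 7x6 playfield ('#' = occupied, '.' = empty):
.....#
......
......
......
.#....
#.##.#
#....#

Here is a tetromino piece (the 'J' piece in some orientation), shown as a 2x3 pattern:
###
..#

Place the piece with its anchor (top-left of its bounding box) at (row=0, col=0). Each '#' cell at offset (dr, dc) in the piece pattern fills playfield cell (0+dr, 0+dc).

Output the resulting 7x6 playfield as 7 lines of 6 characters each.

Answer: ###..#
..#...
......
......
.#....
#.##.#
#....#

Derivation:
Fill (0+0,0+0) = (0,0)
Fill (0+0,0+1) = (0,1)
Fill (0+0,0+2) = (0,2)
Fill (0+1,0+2) = (1,2)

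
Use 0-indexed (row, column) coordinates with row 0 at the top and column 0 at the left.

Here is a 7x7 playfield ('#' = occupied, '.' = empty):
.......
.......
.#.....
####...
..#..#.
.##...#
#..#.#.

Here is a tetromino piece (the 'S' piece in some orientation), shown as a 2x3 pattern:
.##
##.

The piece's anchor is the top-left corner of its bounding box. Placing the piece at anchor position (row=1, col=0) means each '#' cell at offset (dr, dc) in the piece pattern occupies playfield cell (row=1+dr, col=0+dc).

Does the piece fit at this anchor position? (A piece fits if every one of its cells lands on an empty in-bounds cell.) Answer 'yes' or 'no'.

Check each piece cell at anchor (1, 0):
  offset (0,1) -> (1,1): empty -> OK
  offset (0,2) -> (1,2): empty -> OK
  offset (1,0) -> (2,0): empty -> OK
  offset (1,1) -> (2,1): occupied ('#') -> FAIL
All cells valid: no

Answer: no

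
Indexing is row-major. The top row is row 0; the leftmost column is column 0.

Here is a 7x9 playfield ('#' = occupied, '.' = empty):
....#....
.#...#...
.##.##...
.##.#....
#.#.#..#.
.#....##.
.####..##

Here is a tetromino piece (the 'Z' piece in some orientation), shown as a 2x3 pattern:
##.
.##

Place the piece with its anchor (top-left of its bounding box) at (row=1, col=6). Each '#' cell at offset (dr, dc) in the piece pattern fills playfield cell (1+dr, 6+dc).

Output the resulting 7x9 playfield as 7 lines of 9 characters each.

Fill (1+0,6+0) = (1,6)
Fill (1+0,6+1) = (1,7)
Fill (1+1,6+1) = (2,7)
Fill (1+1,6+2) = (2,8)

Answer: ....#....
.#...###.
.##.##.##
.##.#....
#.#.#..#.
.#....##.
.####..##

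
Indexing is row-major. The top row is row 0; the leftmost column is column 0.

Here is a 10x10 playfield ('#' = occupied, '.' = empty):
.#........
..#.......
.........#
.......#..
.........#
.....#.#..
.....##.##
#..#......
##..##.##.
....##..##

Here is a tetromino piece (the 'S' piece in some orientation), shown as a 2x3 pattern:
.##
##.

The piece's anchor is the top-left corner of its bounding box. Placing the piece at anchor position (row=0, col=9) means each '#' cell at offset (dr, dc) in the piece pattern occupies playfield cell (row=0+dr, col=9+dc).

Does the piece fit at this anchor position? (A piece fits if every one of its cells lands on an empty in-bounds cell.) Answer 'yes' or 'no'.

Answer: no

Derivation:
Check each piece cell at anchor (0, 9):
  offset (0,1) -> (0,10): out of bounds -> FAIL
  offset (0,2) -> (0,11): out of bounds -> FAIL
  offset (1,0) -> (1,9): empty -> OK
  offset (1,1) -> (1,10): out of bounds -> FAIL
All cells valid: no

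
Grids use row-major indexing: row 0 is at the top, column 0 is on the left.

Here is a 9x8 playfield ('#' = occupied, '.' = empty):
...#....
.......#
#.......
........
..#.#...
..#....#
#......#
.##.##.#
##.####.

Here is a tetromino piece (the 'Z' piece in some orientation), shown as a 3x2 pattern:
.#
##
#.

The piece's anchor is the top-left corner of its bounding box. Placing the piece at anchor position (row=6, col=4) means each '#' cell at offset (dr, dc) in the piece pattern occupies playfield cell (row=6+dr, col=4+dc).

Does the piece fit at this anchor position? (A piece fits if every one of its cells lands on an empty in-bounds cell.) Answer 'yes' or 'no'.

Check each piece cell at anchor (6, 4):
  offset (0,1) -> (6,5): empty -> OK
  offset (1,0) -> (7,4): occupied ('#') -> FAIL
  offset (1,1) -> (7,5): occupied ('#') -> FAIL
  offset (2,0) -> (8,4): occupied ('#') -> FAIL
All cells valid: no

Answer: no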